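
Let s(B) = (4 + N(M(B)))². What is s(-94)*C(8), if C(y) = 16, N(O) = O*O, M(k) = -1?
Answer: 400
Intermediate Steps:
N(O) = O²
s(B) = 25 (s(B) = (4 + (-1)²)² = (4 + 1)² = 5² = 25)
s(-94)*C(8) = 25*16 = 400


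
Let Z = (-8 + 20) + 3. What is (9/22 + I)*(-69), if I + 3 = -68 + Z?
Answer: 84387/22 ≈ 3835.8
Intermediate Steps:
Z = 15 (Z = 12 + 3 = 15)
I = -56 (I = -3 + (-68 + 15) = -3 - 53 = -56)
(9/22 + I)*(-69) = (9/22 - 56)*(-69) = -1223/22*(-69) = 84387/22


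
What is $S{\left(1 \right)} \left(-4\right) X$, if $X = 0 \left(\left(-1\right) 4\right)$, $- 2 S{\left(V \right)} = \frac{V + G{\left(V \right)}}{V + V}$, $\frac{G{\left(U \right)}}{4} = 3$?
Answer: $0$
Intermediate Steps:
$G{\left(U \right)} = 12$ ($G{\left(U \right)} = 4 \cdot 3 = 12$)
$S{\left(V \right)} = - \frac{12 + V}{4 V}$ ($S{\left(V \right)} = - \frac{\left(V + 12\right) \frac{1}{V + V}}{2} = - \frac{\left(12 + V\right) \frac{1}{2 V}}{2} = - \frac{\frac{1}{2} \frac{1}{V} \left(12 + V\right)}{2} = - \frac{12 + V}{4 V}$)
$X = 0$ ($X = 0 \left(-4\right) = 0$)
$S{\left(1 \right)} \left(-4\right) X = \frac{-12 - 1}{4 \cdot 1} \left(-4\right) 0 = \frac{1}{4} \cdot 1 \left(-12 - 1\right) \left(-4\right) 0 = \frac{1}{4} \cdot 1 \left(-13\right) \left(-4\right) 0 = \left(- \frac{13}{4}\right) \left(-4\right) 0 = 13 \cdot 0 = 0$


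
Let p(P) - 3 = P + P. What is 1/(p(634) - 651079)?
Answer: -1/649808 ≈ -1.5389e-6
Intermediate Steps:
p(P) = 3 + 2*P (p(P) = 3 + (P + P) = 3 + 2*P)
1/(p(634) - 651079) = 1/((3 + 2*634) - 651079) = 1/((3 + 1268) - 651079) = 1/(1271 - 651079) = 1/(-649808) = -1/649808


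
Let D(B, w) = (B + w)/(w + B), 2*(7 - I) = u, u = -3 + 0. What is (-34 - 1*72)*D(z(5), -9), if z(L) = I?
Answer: -106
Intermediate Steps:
u = -3
I = 17/2 (I = 7 - 1/2*(-3) = 7 + 3/2 = 17/2 ≈ 8.5000)
z(L) = 17/2
D(B, w) = 1 (D(B, w) = (B + w)/(B + w) = 1)
(-34 - 1*72)*D(z(5), -9) = (-34 - 1*72)*1 = (-34 - 72)*1 = -106*1 = -106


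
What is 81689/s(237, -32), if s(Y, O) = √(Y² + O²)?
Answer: 81689*√57193/57193 ≈ 341.58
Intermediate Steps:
s(Y, O) = √(O² + Y²)
81689/s(237, -32) = 81689/(√((-32)² + 237²)) = 81689/(√(1024 + 56169)) = 81689/(√57193) = 81689*(√57193/57193) = 81689*√57193/57193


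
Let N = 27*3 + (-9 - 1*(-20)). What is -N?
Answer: -92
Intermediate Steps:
N = 92 (N = 81 + (-9 + 20) = 81 + 11 = 92)
-N = -1*92 = -92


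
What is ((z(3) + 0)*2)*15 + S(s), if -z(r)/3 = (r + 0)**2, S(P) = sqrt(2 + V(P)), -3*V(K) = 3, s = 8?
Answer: -809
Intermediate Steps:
V(K) = -1 (V(K) = -1/3*3 = -1)
S(P) = 1 (S(P) = sqrt(2 - 1) = sqrt(1) = 1)
z(r) = -3*r**2 (z(r) = -3*(r + 0)**2 = -3*r**2)
((z(3) + 0)*2)*15 + S(s) = ((-3*3**2 + 0)*2)*15 + 1 = ((-3*9 + 0)*2)*15 + 1 = ((-27 + 0)*2)*15 + 1 = -27*2*15 + 1 = -54*15 + 1 = -810 + 1 = -809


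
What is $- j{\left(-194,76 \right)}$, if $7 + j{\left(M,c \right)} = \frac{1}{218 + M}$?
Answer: $\frac{167}{24} \approx 6.9583$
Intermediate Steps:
$j{\left(M,c \right)} = -7 + \frac{1}{218 + M}$
$- j{\left(-194,76 \right)} = - \frac{-1525 - -1358}{218 - 194} = - \frac{-1525 + 1358}{24} = - \frac{-167}{24} = \left(-1\right) \left(- \frac{167}{24}\right) = \frac{167}{24}$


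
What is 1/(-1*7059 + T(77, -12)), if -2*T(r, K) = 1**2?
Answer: -2/14119 ≈ -0.00014165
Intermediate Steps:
T(r, K) = -1/2 (T(r, K) = -1/2*1**2 = -1/2*1 = -1/2)
1/(-1*7059 + T(77, -12)) = 1/(-1*7059 - 1/2) = 1/(-7059 - 1/2) = 1/(-14119/2) = -2/14119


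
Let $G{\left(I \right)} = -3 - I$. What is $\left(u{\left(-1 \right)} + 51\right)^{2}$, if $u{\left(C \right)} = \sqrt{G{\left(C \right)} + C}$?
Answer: $\left(51 + i \sqrt{3}\right)^{2} \approx 2598.0 + 176.67 i$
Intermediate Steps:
$u{\left(C \right)} = i \sqrt{3}$ ($u{\left(C \right)} = \sqrt{\left(-3 - C\right) + C} = \sqrt{-3} = i \sqrt{3}$)
$\left(u{\left(-1 \right)} + 51\right)^{2} = \left(i \sqrt{3} + 51\right)^{2} = \left(51 + i \sqrt{3}\right)^{2}$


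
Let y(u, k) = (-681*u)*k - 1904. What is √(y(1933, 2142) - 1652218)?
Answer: 4*I*√176332818 ≈ 53116.0*I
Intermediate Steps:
y(u, k) = -1904 - 681*k*u (y(u, k) = -681*k*u - 1904 = -1904 - 681*k*u)
√(y(1933, 2142) - 1652218) = √((-1904 - 681*2142*1933) - 1652218) = √((-1904 - 2819670966) - 1652218) = √(-2819672870 - 1652218) = √(-2821325088) = 4*I*√176332818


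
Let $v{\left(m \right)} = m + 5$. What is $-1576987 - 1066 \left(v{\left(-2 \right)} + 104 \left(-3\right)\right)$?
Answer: $-1247593$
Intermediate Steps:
$v{\left(m \right)} = 5 + m$
$-1576987 - 1066 \left(v{\left(-2 \right)} + 104 \left(-3\right)\right) = -1576987 - 1066 \left(\left(5 - 2\right) + 104 \left(-3\right)\right) = -1576987 - 1066 \left(3 - 312\right) = -1576987 - 1066 \left(-309\right) = -1576987 - -329394 = -1576987 + 329394 = -1247593$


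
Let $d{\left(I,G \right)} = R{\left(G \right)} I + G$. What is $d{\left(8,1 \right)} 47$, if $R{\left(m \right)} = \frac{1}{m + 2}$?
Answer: $\frac{517}{3} \approx 172.33$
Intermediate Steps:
$R{\left(m \right)} = \frac{1}{2 + m}$
$d{\left(I,G \right)} = G + \frac{I}{2 + G}$ ($d{\left(I,G \right)} = \frac{I}{2 + G} + G = G + \frac{I}{2 + G}$)
$d{\left(8,1 \right)} 47 = \frac{8 + 1 \left(2 + 1\right)}{2 + 1} \cdot 47 = \frac{8 + 1 \cdot 3}{3} \cdot 47 = \frac{8 + 3}{3} \cdot 47 = \frac{1}{3} \cdot 11 \cdot 47 = \frac{11}{3} \cdot 47 = \frac{517}{3}$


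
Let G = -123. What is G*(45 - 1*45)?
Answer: 0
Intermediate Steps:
G*(45 - 1*45) = -123*(45 - 1*45) = -123*(45 - 45) = -123*0 = 0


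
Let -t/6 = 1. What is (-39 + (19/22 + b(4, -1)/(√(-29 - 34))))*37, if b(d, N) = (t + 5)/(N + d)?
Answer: -31043/22 + 37*I*√7/63 ≈ -1411.0 + 1.5539*I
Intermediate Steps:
t = -6 (t = -6*1 = -6)
b(d, N) = -1/(N + d) (b(d, N) = (-6 + 5)/(N + d) = -1/(N + d))
(-39 + (19/22 + b(4, -1)/(√(-29 - 34))))*37 = (-39 + (19/22 + (-1/(-1 + 4))/(√(-29 - 34))))*37 = (-39 + (19*(1/22) + (-1/3)/(√(-63))))*37 = (-39 + (19/22 + (-1*⅓)/((3*I*√7))))*37 = (-39 + (19/22 - (-1)*I*√7/63))*37 = (-39 + (19/22 + I*√7/63))*37 = (-839/22 + I*√7/63)*37 = -31043/22 + 37*I*√7/63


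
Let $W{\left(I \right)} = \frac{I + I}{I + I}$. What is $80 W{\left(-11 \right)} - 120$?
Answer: $-40$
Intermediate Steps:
$W{\left(I \right)} = 1$ ($W{\left(I \right)} = \frac{2 I}{2 I} = 2 I \frac{1}{2 I} = 1$)
$80 W{\left(-11 \right)} - 120 = 80 \cdot 1 - 120 = 80 - 120 = -40$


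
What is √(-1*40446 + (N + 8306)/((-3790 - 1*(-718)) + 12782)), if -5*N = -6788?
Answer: I*√953330218761/4855 ≈ 201.11*I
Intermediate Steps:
N = 6788/5 (N = -⅕*(-6788) = 6788/5 ≈ 1357.6)
√(-1*40446 + (N + 8306)/((-3790 - 1*(-718)) + 12782)) = √(-1*40446 + (6788/5 + 8306)/((-3790 - 1*(-718)) + 12782)) = √(-40446 + 48318/(5*((-3790 + 718) + 12782))) = √(-40446 + 48318/(5*(-3072 + 12782))) = √(-40446 + (48318/5)/9710) = √(-40446 + (48318/5)*(1/9710)) = √(-40446 + 24159/24275) = √(-981802491/24275) = I*√953330218761/4855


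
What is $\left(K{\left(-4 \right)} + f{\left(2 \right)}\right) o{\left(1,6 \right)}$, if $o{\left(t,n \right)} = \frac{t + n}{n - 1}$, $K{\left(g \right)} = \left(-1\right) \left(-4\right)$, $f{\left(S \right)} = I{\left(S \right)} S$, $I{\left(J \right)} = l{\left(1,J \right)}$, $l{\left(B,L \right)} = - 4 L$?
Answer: $- \frac{84}{5} \approx -16.8$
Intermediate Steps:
$I{\left(J \right)} = - 4 J$
$f{\left(S \right)} = - 4 S^{2}$ ($f{\left(S \right)} = - 4 S S = - 4 S^{2}$)
$K{\left(g \right)} = 4$
$o{\left(t,n \right)} = \frac{n + t}{-1 + n}$
$\left(K{\left(-4 \right)} + f{\left(2 \right)}\right) o{\left(1,6 \right)} = \left(4 - 4 \cdot 2^{2}\right) \frac{6 + 1}{-1 + 6} = \left(4 - 16\right) \frac{1}{5} \cdot 7 = \left(-12\right) \frac{7}{5} = - \frac{84}{5}$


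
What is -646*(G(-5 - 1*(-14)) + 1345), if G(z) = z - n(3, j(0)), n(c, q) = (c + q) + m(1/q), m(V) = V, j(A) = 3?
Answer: -2611778/3 ≈ -8.7059e+5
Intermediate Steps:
n(c, q) = c + q + 1/q (n(c, q) = (c + q) + 1/q = c + q + 1/q)
G(z) = -19/3 + z (G(z) = z - (3 + 3 + 1/3) = z - 1*19/3 = z - 19/3 = -19/3 + z)
-646*(G(-5 - 1*(-14)) + 1345) = -646*((-19/3 + (-5 - 1*(-14))) + 1345) = -646*((-19/3 + (-5 + 14)) + 1345) = -646*((-19/3 + 9) + 1345) = -646*(8/3 + 1345) = -646*4043/3 = -2611778/3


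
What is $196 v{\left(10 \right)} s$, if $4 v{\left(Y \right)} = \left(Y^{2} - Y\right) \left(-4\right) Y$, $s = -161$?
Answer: $28400400$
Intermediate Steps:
$v{\left(Y \right)} = \frac{Y \left(- 4 Y^{2} + 4 Y\right)}{4}$ ($v{\left(Y \right)} = \frac{\left(Y^{2} - Y\right) \left(-4\right) Y}{4} = \frac{\left(- 4 Y^{2} + 4 Y\right) Y}{4} = \frac{Y \left(- 4 Y^{2} + 4 Y\right)}{4}$)
$196 v{\left(10 \right)} s = 196 \cdot 10^{2} \left(1 - 10\right) \left(-161\right) = 196 \cdot 100 \left(1 - 10\right) \left(-161\right) = 196 \cdot 100 \left(-9\right) \left(-161\right) = 196 \left(-900\right) \left(-161\right) = \left(-176400\right) \left(-161\right) = 28400400$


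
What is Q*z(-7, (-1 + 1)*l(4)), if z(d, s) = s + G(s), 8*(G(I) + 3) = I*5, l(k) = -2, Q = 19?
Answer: -57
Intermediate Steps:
G(I) = -3 + 5*I/8 (G(I) = -3 + (I*5)/8 = -3 + (5*I)/8 = -3 + 5*I/8)
z(d, s) = -3 + 13*s/8 (z(d, s) = s + (-3 + 5*s/8) = -3 + 13*s/8)
Q*z(-7, (-1 + 1)*l(4)) = 19*(-3 + 13*((-1 + 1)*(-2))/8) = 19*(-3 + 13*(0*(-2))/8) = 19*(-3 + (13/8)*0) = 19*(-3 + 0) = 19*(-3) = -57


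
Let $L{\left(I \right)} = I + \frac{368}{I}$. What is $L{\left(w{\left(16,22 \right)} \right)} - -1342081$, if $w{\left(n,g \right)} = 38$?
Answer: $\frac{25500445}{19} \approx 1.3421 \cdot 10^{6}$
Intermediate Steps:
$L{\left(w{\left(16,22 \right)} \right)} - -1342081 = \left(38 + \frac{368}{38}\right) - -1342081 = \left(38 + 368 \cdot \frac{1}{38}\right) + 1342081 = \left(38 + \frac{184}{19}\right) + 1342081 = \frac{906}{19} + 1342081 = \frac{25500445}{19}$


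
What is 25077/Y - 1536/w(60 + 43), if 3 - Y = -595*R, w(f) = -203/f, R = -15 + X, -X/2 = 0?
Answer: 468813715/603722 ≈ 776.54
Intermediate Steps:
X = 0 (X = -2*0 = 0)
R = -15 (R = -15 + 0 = -15)
Y = -8922 (Y = 3 - (-1)*595*(-15) = 3 - (-1)*(-8925) = 3 - 1*8925 = 3 - 8925 = -8922)
25077/Y - 1536/w(60 + 43) = 25077/(-8922) - 1536/((-203/(60 + 43))) = 25077*(-1/8922) - 1536/((-203/103)) = -8359/2974 - 1536/((-203*1/103)) = -8359/2974 - 1536/(-203/103) = -8359/2974 - 1536*(-103/203) = -8359/2974 + 158208/203 = 468813715/603722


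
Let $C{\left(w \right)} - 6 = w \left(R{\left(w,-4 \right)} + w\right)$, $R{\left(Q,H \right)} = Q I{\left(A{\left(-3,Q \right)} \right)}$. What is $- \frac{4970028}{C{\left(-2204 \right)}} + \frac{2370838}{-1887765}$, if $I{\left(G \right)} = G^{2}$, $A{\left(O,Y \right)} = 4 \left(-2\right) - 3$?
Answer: $- \frac{5844669308272}{4622911497735} \approx -1.2643$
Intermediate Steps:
$A{\left(O,Y \right)} = -11$ ($A{\left(O,Y \right)} = -8 - 3 = -11$)
$R{\left(Q,H \right)} = 121 Q$ ($R{\left(Q,H \right)} = Q \left(-11\right)^{2} = Q 121 = 121 Q$)
$C{\left(w \right)} = 6 + 122 w^{2}$ ($C{\left(w \right)} = 6 + w \left(121 w + w\right) = 6 + w 122 w = 6 + 122 w^{2}$)
$- \frac{4970028}{C{\left(-2204 \right)}} + \frac{2370838}{-1887765} = - \frac{4970028}{6 + 122 \left(-2204\right)^{2}} + \frac{2370838}{-1887765} = - \frac{4970028}{6 + 122 \cdot 4857616} + 2370838 \left(- \frac{1}{1887765}\right) = - \frac{4970028}{6 + 592629152} - \frac{2370838}{1887765} = - \frac{4970028}{592629158} - \frac{2370838}{1887765} = \left(-4970028\right) \frac{1}{592629158} - \frac{2370838}{1887765} = - \frac{2485014}{296314579} - \frac{2370838}{1887765} = - \frac{5844669308272}{4622911497735}$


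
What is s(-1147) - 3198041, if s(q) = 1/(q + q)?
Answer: -7336306055/2294 ≈ -3.1980e+6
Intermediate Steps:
s(q) = 1/(2*q)
s(-1147) - 3198041 = (½)/(-1147) - 3198041 = (½)*(-1/1147) - 3198041 = -1/2294 - 3198041 = -7336306055/2294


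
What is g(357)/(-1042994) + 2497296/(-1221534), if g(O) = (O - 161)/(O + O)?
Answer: -3689942196025/1804907896461 ≈ -2.0444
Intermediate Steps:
g(O) = (-161 + O)/(2*O) (g(O) = (-161 + O)/((2*O)) = (-161 + O)*(1/(2*O)) = (-161 + O)/(2*O))
g(357)/(-1042994) + 2497296/(-1221534) = ((½)*(-161 + 357)/357)/(-1042994) + 2497296/(-1221534) = ((½)*(1/357)*196)*(-1/1042994) + 2497296*(-1/1221534) = (14/51)*(-1/1042994) - 416216/203589 = -7/26596347 - 416216/203589 = -3689942196025/1804907896461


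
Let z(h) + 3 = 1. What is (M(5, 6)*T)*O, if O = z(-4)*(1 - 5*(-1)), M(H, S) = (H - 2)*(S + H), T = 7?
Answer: -2772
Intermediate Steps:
z(h) = -2 (z(h) = -3 + 1 = -2)
M(H, S) = (-2 + H)*(H + S)
O = -12 (O = -2*(1 - 5*(-1)) = -2*(1 + 5) = -2*6 = -12)
(M(5, 6)*T)*O = ((5**2 - 2*5 - 2*6 + 5*6)*7)*(-12) = ((25 - 10 - 12 + 30)*7)*(-12) = (33*7)*(-12) = 231*(-12) = -2772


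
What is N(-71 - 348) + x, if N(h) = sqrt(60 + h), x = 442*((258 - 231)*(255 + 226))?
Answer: 5740254 + I*sqrt(359) ≈ 5.7403e+6 + 18.947*I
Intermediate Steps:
x = 5740254 (x = 442*(27*481) = 442*12987 = 5740254)
N(-71 - 348) + x = sqrt(60 + (-71 - 348)) + 5740254 = sqrt(60 - 419) + 5740254 = sqrt(-359) + 5740254 = I*sqrt(359) + 5740254 = 5740254 + I*sqrt(359)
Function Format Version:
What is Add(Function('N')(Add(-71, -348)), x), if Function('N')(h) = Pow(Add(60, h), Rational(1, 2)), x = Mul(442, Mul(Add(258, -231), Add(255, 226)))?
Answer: Add(5740254, Mul(I, Pow(359, Rational(1, 2)))) ≈ Add(5.7403e+6, Mul(18.947, I))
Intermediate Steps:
x = 5740254 (x = Mul(442, Mul(27, 481)) = Mul(442, 12987) = 5740254)
Add(Function('N')(Add(-71, -348)), x) = Add(Pow(Add(60, Add(-71, -348)), Rational(1, 2)), 5740254) = Add(Pow(Add(60, -419), Rational(1, 2)), 5740254) = Add(Pow(-359, Rational(1, 2)), 5740254) = Add(Mul(I, Pow(359, Rational(1, 2))), 5740254) = Add(5740254, Mul(I, Pow(359, Rational(1, 2))))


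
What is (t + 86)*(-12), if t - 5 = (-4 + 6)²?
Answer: -1140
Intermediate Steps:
t = 9 (t = 5 + (-4 + 6)² = 5 + 2² = 5 + 4 = 9)
(t + 86)*(-12) = (9 + 86)*(-12) = 95*(-12) = -1140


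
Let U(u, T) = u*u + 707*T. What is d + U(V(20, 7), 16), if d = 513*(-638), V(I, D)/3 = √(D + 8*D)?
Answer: -315415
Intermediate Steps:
V(I, D) = 9*√D (V(I, D) = 3*√(D + 8*D) = 3*√(9*D) = 3*(3*√D) = 9*√D)
U(u, T) = u² + 707*T
d = -327294
d + U(V(20, 7), 16) = -327294 + ((9*√7)² + 707*16) = -327294 + (567 + 11312) = -327294 + 11879 = -315415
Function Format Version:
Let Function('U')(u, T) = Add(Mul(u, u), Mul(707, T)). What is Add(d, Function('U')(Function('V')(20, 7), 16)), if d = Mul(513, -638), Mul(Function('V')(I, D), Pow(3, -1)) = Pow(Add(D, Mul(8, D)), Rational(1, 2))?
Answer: -315415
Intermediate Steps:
Function('V')(I, D) = Mul(9, Pow(D, Rational(1, 2))) (Function('V')(I, D) = Mul(3, Pow(Add(D, Mul(8, D)), Rational(1, 2))) = Mul(3, Pow(Mul(9, D), Rational(1, 2))) = Mul(3, Mul(3, Pow(D, Rational(1, 2)))) = Mul(9, Pow(D, Rational(1, 2))))
Function('U')(u, T) = Add(Pow(u, 2), Mul(707, T))
d = -327294
Add(d, Function('U')(Function('V')(20, 7), 16)) = Add(-327294, Add(Pow(Mul(9, Pow(7, Rational(1, 2))), 2), Mul(707, 16))) = Add(-327294, Add(567, 11312)) = Add(-327294, 11879) = -315415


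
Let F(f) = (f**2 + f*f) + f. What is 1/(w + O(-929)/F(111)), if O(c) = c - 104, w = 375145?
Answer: 24753/9285963152 ≈ 2.6656e-6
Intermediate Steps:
O(c) = -104 + c
F(f) = f + 2*f**2 (F(f) = (f**2 + f**2) + f = 2*f**2 + f = f + 2*f**2)
1/(w + O(-929)/F(111)) = 1/(375145 + (-104 - 929)/((111*(1 + 2*111)))) = 1/(375145 - 1033*1/(111*(1 + 222))) = 1/(375145 - 1033/(111*223)) = 1/(375145 - 1033/24753) = 1/(9285963152/24753) = 24753/9285963152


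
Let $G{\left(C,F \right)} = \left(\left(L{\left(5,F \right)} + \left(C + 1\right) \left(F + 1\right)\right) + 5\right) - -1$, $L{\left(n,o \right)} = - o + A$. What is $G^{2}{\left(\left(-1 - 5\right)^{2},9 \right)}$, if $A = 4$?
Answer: $137641$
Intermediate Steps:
$L{\left(n,o \right)} = 4 - o$ ($L{\left(n,o \right)} = - o + 4 = 4 - o$)
$G{\left(C,F \right)} = 10 - F + \left(1 + C\right) \left(1 + F\right)$ ($G{\left(C,F \right)} = \left(\left(\left(4 - F\right) + \left(C + 1\right) \left(F + 1\right)\right) + 5\right) - -1 = \left(\left(\left(4 - F\right) + \left(1 + C\right) \left(1 + F\right)\right) + 5\right) + 1 = \left(\left(4 - F + \left(1 + C\right) \left(1 + F\right)\right) + 5\right) + 1 = \left(9 - F + \left(1 + C\right) \left(1 + F\right)\right) + 1 = 10 - F + \left(1 + C\right) \left(1 + F\right)$)
$G^{2}{\left(\left(-1 - 5\right)^{2},9 \right)} = \left(11 + \left(-1 - 5\right)^{2} + \left(-1 - 5\right)^{2} \cdot 9\right)^{2} = \left(11 + \left(-6\right)^{2} + \left(-6\right)^{2} \cdot 9\right)^{2} = \left(11 + 36 + 36 \cdot 9\right)^{2} = \left(11 + 36 + 324\right)^{2} = 371^{2} = 137641$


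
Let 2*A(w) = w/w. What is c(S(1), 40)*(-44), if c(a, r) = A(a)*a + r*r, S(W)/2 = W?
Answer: -70444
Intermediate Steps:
A(w) = 1/2 (A(w) = (w/w)/2 = (1/2)*1 = 1/2)
S(W) = 2*W
c(a, r) = r**2 + a/2 (c(a, r) = a/2 + r*r = a/2 + r**2 = r**2 + a/2)
c(S(1), 40)*(-44) = (40**2 + (2*1)/2)*(-44) = (1600 + (1/2)*2)*(-44) = (1600 + 1)*(-44) = 1601*(-44) = -70444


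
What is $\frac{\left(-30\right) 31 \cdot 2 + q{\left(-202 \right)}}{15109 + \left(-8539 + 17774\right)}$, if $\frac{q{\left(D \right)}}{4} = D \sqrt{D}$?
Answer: $- \frac{465}{6086} - \frac{101 i \sqrt{202}}{3043} \approx -0.076405 - 0.47173 i$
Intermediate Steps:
$q{\left(D \right)} = 4 D^{\frac{3}{2}}$ ($q{\left(D \right)} = 4 D \sqrt{D} = 4 D^{\frac{3}{2}}$)
$\frac{\left(-30\right) 31 \cdot 2 + q{\left(-202 \right)}}{15109 + \left(-8539 + 17774\right)} = \frac{\left(-30\right) 31 \cdot 2 + 4 \left(-202\right)^{\frac{3}{2}}}{15109 + \left(-8539 + 17774\right)} = \frac{\left(-930\right) 2 + 4 \left(- 202 i \sqrt{202}\right)}{15109 + 9235} = \frac{-1860 - 808 i \sqrt{202}}{24344} = \left(-1860 - 808 i \sqrt{202}\right) \frac{1}{24344} = - \frac{465}{6086} - \frac{101 i \sqrt{202}}{3043}$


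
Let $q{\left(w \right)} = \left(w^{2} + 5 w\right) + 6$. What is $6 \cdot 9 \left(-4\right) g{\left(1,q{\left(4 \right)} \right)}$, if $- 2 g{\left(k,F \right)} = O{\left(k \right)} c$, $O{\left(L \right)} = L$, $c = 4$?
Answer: $432$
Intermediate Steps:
$q{\left(w \right)} = 6 + w^{2} + 5 w$
$g{\left(k,F \right)} = - 2 k$ ($g{\left(k,F \right)} = - \frac{k 4}{2} = - \frac{4 k}{2} = - 2 k$)
$6 \cdot 9 \left(-4\right) g{\left(1,q{\left(4 \right)} \right)} = 6 \cdot 9 \left(-4\right) \left(\left(-2\right) 1\right) = 6 \left(-36\right) \left(-2\right) = \left(-216\right) \left(-2\right) = 432$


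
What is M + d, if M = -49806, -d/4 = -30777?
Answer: 73302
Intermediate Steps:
d = 123108 (d = -4*(-30777) = 123108)
M + d = -49806 + 123108 = 73302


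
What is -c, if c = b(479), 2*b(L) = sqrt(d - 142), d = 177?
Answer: -sqrt(35)/2 ≈ -2.9580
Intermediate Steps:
b(L) = sqrt(35)/2 (b(L) = sqrt(177 - 142)/2 = sqrt(35)/2)
c = sqrt(35)/2 ≈ 2.9580
-c = -sqrt(35)/2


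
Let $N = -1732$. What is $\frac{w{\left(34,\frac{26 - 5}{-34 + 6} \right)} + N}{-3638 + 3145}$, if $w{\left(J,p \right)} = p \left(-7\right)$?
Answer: $\frac{6907}{1972} \approx 3.5025$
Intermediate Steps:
$w{\left(J,p \right)} = - 7 p$
$\frac{w{\left(34,\frac{26 - 5}{-34 + 6} \right)} + N}{-3638 + 3145} = \frac{- 7 \frac{26 - 5}{-34 + 6} - 1732}{-3638 + 3145} = \frac{- 7 \frac{21}{-28} - 1732}{-493} = \left(- 7 \cdot 21 \left(- \frac{1}{28}\right) - 1732\right) \left(- \frac{1}{493}\right) = \left(\left(-7\right) \left(- \frac{3}{4}\right) - 1732\right) \left(- \frac{1}{493}\right) = \left(\frac{21}{4} - 1732\right) \left(- \frac{1}{493}\right) = \left(- \frac{6907}{4}\right) \left(- \frac{1}{493}\right) = \frac{6907}{1972}$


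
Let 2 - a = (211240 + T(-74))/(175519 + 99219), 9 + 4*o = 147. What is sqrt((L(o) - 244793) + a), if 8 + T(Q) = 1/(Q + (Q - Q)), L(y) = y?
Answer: I*sqrt(25291612041719735685)/10165306 ≈ 494.73*I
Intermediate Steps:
o = 69/2 (o = -9/4 + (1/4)*147 = -9/4 + 147/4 = 69/2 ≈ 34.500)
T(Q) = -8 + 1/Q (T(Q) = -8 + 1/(Q + (Q - Q)) = -8 + 1/(Q + 0) = -8 + 1/Q)
a = 25030057/20330612 (a = 2 - (211240 + (-8 + 1/(-74)))/(175519 + 99219) = 2 - (211240 + (-8 - 1/74))/274738 = 2 - (211240 - 593/74)/274738 = 2 - 15631167/(74*274738) = 2 - 1*15631167/20330612 = 2 - 15631167/20330612 = 25030057/20330612 ≈ 1.2312)
sqrt((L(o) - 244793) + a) = sqrt((69/2 - 244793) + 25030057/20330612) = sqrt(-489517/2 + 25030057/20330612) = sqrt(-4976065067145/20330612) = I*sqrt(25291612041719735685)/10165306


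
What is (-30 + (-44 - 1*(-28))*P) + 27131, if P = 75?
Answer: 25901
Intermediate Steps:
(-30 + (-44 - 1*(-28))*P) + 27131 = (-30 + (-44 - 1*(-28))*75) + 27131 = (-30 + (-44 + 28)*75) + 27131 = (-30 - 16*75) + 27131 = (-30 - 1200) + 27131 = -1230 + 27131 = 25901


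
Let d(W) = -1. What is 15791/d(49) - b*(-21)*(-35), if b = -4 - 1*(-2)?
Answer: -14321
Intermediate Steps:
b = -2 (b = -4 + 2 = -2)
15791/d(49) - b*(-21)*(-35) = 15791/(-1) - (-2*(-21))*(-35) = 15791*(-1) - 42*(-35) = -15791 - 1*(-1470) = -15791 + 1470 = -14321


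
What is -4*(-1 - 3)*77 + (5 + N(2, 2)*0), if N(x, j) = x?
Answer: 1237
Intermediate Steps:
-4*(-1 - 3)*77 + (5 + N(2, 2)*0) = -4*(-1 - 3)*77 + (5 + 2*0) = -4*(-4)*77 + (5 + 0) = 16*77 + 5 = 1232 + 5 = 1237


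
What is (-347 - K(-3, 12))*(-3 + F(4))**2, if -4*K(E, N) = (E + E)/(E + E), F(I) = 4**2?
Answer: -234403/4 ≈ -58601.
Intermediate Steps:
F(I) = 16
K(E, N) = -1/4 (K(E, N) = -(E + E)/(4*(E + E)) = -2*E/(4*(2*E)) = -2*E*1/(2*E)/4 = -1/4*1 = -1/4)
(-347 - K(-3, 12))*(-3 + F(4))**2 = (-347 - 1*(-1/4))*(-3 + 16)**2 = (-347 + 1/4)*13**2 = -1387/4*169 = -234403/4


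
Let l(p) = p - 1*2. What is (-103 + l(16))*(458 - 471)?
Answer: 1157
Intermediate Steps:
l(p) = -2 + p (l(p) = p - 2 = -2 + p)
(-103 + l(16))*(458 - 471) = (-103 + (-2 + 16))*(458 - 471) = (-103 + 14)*(-13) = -89*(-13) = 1157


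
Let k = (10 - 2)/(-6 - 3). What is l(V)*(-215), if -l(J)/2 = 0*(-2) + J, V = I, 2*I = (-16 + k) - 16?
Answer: -63640/9 ≈ -7071.1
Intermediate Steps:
k = -8/9 (k = 8/(-9) = 8*(-1/9) = -8/9 ≈ -0.88889)
I = -148/9 (I = ((-16 - 8/9) - 16)/2 = (-152/9 - 16)/2 = (1/2)*(-296/9) = -148/9 ≈ -16.444)
V = -148/9 ≈ -16.444
l(J) = -2*J (l(J) = -2*(0*(-2) + J) = -2*(0 + J) = -2*J)
l(V)*(-215) = -2*(-148/9)*(-215) = (296/9)*(-215) = -63640/9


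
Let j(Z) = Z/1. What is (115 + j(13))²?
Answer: 16384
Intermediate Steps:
j(Z) = Z (j(Z) = Z*1 = Z)
(115 + j(13))² = (115 + 13)² = 128² = 16384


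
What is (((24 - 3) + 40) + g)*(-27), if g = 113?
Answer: -4698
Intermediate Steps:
(((24 - 3) + 40) + g)*(-27) = (((24 - 3) + 40) + 113)*(-27) = ((21 + 40) + 113)*(-27) = (61 + 113)*(-27) = 174*(-27) = -4698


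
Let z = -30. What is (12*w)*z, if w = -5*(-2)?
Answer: -3600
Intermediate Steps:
w = 10
(12*w)*z = (12*10)*(-30) = 120*(-30) = -3600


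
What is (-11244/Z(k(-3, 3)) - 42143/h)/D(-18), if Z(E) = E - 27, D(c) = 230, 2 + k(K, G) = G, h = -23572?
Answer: 133069643/70480280 ≈ 1.8880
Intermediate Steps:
k(K, G) = -2 + G
Z(E) = -27 + E
(-11244/Z(k(-3, 3)) - 42143/h)/D(-18) = (-11244/(-27 + (-2 + 3)) - 42143/(-23572))/230 = (-11244/(-27 + 1) - 42143*(-1/23572))*(1/230) = (-11244/(-26) + 42143/23572)*(1/230) = (-11244*(-1/26) + 42143/23572)*(1/230) = (5622/13 + 42143/23572)*(1/230) = (133069643/306436)*(1/230) = 133069643/70480280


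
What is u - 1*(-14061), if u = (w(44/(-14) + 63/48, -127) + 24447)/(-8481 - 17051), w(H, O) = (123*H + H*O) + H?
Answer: 40205871945/2859584 ≈ 14060.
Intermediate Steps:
w(H, O) = 124*H + H*O
u = -2738679/2859584 (u = ((44/(-14) + 63/48)*(124 - 127) + 24447)/(-8481 - 17051) = ((44*(-1/14) + 63*(1/48))*(-3) + 24447)/(-25532) = ((-22/7 + 21/16)*(-3) + 24447)*(-1/25532) = (-205/112*(-3) + 24447)*(-1/25532) = (615/112 + 24447)*(-1/25532) = (2738679/112)*(-1/25532) = -2738679/2859584 ≈ -0.95772)
u - 1*(-14061) = -2738679/2859584 - 1*(-14061) = -2738679/2859584 + 14061 = 40205871945/2859584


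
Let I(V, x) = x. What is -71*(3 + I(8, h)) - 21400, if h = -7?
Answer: -21116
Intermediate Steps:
-71*(3 + I(8, h)) - 21400 = -71*(3 - 7) - 21400 = -71*(-4) - 21400 = 284 - 21400 = -21116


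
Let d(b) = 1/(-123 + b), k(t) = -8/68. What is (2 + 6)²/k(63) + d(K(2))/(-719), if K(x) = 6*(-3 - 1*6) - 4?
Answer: -70795615/130139 ≈ -544.00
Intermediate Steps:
k(t) = -2/17 (k(t) = -8*1/68 = -2/17)
K(x) = -58 (K(x) = 6*(-3 - 6) - 4 = 6*(-9) - 4 = -54 - 4 = -58)
(2 + 6)²/k(63) + d(K(2))/(-719) = (2 + 6)²/(-2/17) + 1/(-123 - 58*(-719)) = 8²*(-17/2) - 1/719/(-181) = 64*(-17/2) - 1/181*(-1/719) = -544 + 1/130139 = -70795615/130139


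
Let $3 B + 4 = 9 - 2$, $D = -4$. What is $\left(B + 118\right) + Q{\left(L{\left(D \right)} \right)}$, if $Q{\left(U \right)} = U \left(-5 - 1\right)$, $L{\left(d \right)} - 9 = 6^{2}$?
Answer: $-151$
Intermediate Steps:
$L{\left(d \right)} = 45$ ($L{\left(d \right)} = 9 + 6^{2} = 9 + 36 = 45$)
$B = 1$ ($B = - \frac{4}{3} + \frac{9 - 2}{3} = - \frac{4}{3} + \frac{1}{3} \cdot 7 = - \frac{4}{3} + \frac{7}{3} = 1$)
$Q{\left(U \right)} = - 6 U$ ($Q{\left(U \right)} = U \left(-6\right) = - 6 U$)
$\left(B + 118\right) + Q{\left(L{\left(D \right)} \right)} = \left(1 + 118\right) - 270 = 119 - 270 = -151$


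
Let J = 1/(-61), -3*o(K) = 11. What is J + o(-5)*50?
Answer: -33553/183 ≈ -183.35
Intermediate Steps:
o(K) = -11/3 (o(K) = -⅓*11 = -11/3)
J = -1/61 ≈ -0.016393
J + o(-5)*50 = -1/61 - 11/3*50 = -1/61 - 550/3 = -33553/183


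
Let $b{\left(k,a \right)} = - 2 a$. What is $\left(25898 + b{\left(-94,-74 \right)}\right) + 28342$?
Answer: $54388$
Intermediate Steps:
$\left(25898 + b{\left(-94,-74 \right)}\right) + 28342 = \left(25898 - -148\right) + 28342 = \left(25898 + 148\right) + 28342 = 26046 + 28342 = 54388$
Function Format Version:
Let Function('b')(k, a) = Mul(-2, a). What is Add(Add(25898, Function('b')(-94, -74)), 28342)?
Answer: 54388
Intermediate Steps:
Add(Add(25898, Function('b')(-94, -74)), 28342) = Add(Add(25898, Mul(-2, -74)), 28342) = Add(Add(25898, 148), 28342) = Add(26046, 28342) = 54388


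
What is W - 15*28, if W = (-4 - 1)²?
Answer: -395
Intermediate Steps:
W = 25 (W = (-5)² = 25)
W - 15*28 = 25 - 15*28 = 25 - 420 = -395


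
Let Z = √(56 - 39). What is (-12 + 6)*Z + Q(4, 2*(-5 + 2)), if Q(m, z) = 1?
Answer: 1 - 6*√17 ≈ -23.739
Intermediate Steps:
Z = √17 ≈ 4.1231
(-12 + 6)*Z + Q(4, 2*(-5 + 2)) = (-12 + 6)*√17 + 1 = -6*√17 + 1 = 1 - 6*√17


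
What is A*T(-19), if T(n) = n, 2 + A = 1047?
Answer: -19855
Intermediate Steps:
A = 1045 (A = -2 + 1047 = 1045)
A*T(-19) = 1045*(-19) = -19855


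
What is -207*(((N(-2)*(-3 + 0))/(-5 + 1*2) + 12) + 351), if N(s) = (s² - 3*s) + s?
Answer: -76797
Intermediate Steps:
N(s) = s² - 2*s
-207*(((N(-2)*(-3 + 0))/(-5 + 1*2) + 12) + 351) = -207*((((-2*(-2 - 2))*(-3 + 0))/(-5 + 1*2) + 12) + 351) = -207*(((-2*(-4)*(-3))/(-5 + 2) + 12) + 351) = -207*(((8*(-3))/(-3) + 12) + 351) = -207*((-24*(-⅓) + 12) + 351) = -207*((8 + 12) + 351) = -207*(20 + 351) = -207*371 = -76797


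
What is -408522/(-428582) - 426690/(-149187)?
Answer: 40636304199/10656477139 ≈ 3.8133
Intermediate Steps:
-408522/(-428582) - 426690/(-149187) = -408522*(-1/428582) - 426690*(-1/149187) = 204261/214291 + 142230/49729 = 40636304199/10656477139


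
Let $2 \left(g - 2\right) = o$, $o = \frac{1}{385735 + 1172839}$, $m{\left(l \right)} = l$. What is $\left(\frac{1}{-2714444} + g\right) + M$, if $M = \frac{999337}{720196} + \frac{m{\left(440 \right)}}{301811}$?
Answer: $\frac{389566706546200994461299}{114948708407774727639292} \approx 3.389$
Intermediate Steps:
$M = \frac{301927785547}{217363074956}$ ($M = \frac{999337}{720196} + \frac{440}{301811} = \frac{301927785547}{217363074956} \approx 1.389$)
$o = \frac{1}{1558574} \approx 6.4161 \cdot 10^{-7}$
$g = \frac{6234297}{3117148}$ ($g = 2 + \frac{1}{2} \cdot \frac{1}{1558574} = 2 + \frac{1}{3117148} = \frac{6234297}{3117148} \approx 2.0$)
$\left(\frac{1}{-2714444} + g\right) + M = \left(\frac{1}{-2714444} + \frac{6234297}{3117148}\right) + \frac{301927785547}{217363074956} = \left(- \frac{1}{2714444} + \frac{6234297}{3117148}\right) + \frac{301927785547}{217363074956} = \frac{1057665435545}{528832730357} + \frac{301927785547}{217363074956} = \frac{389566706546200994461299}{114948708407774727639292}$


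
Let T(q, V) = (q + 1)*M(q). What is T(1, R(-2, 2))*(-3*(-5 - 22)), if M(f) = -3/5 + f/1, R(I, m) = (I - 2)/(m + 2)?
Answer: 324/5 ≈ 64.800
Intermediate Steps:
R(I, m) = (-2 + I)/(2 + m)
M(f) = -⅗ + f (M(f) = -3*⅕ + f*1 = -⅗ + f)
T(q, V) = (1 + q)*(-⅗ + q) (T(q, V) = (q + 1)*(-⅗ + q) = (1 + q)*(-⅗ + q))
T(1, R(-2, 2))*(-3*(-5 - 22)) = ((1 + 1)*(-3 + 5*1)/5)*(-3*(-5 - 22)) = ((⅕)*2*(-3 + 5))*(-3*(-27)) = ((⅕)*2*2)*81 = (⅘)*81 = 324/5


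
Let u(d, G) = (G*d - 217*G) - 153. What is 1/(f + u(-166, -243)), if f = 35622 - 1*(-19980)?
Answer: 1/148518 ≈ 6.7332e-6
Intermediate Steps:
f = 55602 (f = 35622 + 19980 = 55602)
u(d, G) = -153 - 217*G + G*d (u(d, G) = (-217*G + G*d) - 153 = -153 - 217*G + G*d)
1/(f + u(-166, -243)) = 1/(55602 + (-153 - 217*(-243) - 243*(-166))) = 1/(55602 + (-153 + 52731 + 40338)) = 1/(55602 + 92916) = 1/148518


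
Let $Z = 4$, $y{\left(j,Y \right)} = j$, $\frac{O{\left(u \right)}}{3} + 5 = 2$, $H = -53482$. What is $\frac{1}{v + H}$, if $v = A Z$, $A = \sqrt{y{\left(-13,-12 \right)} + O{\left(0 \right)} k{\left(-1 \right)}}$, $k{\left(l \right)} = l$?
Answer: $- \frac{26741}{1430162194} - \frac{2 i}{715081097} \approx -1.8698 \cdot 10^{-5} - 2.7969 \cdot 10^{-9} i$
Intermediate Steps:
$O{\left(u \right)} = -9$ ($O{\left(u \right)} = -15 + 3 \cdot 2 = -15 + 6 = -9$)
$A = 2 i$ ($A = \sqrt{-13 - -9} = \sqrt{-13 + 9} = \sqrt{-4} = 2 i \approx 2.0 i$)
$v = 8 i$ ($v = 2 i 4 = 8 i \approx 8.0 i$)
$\frac{1}{v + H} = \frac{1}{8 i - 53482} = \frac{1}{-53482 + 8 i} = \frac{-53482 - 8 i}{2860324388}$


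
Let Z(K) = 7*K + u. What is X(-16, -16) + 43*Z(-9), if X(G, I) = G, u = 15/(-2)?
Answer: -6095/2 ≈ -3047.5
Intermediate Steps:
u = -15/2 (u = 15*(-½) = -15/2 ≈ -7.5000)
Z(K) = -15/2 + 7*K (Z(K) = 7*K - 15/2 = -15/2 + 7*K)
X(-16, -16) + 43*Z(-9) = -16 + 43*(-15/2 + 7*(-9)) = -16 + 43*(-15/2 - 63) = -16 + 43*(-141/2) = -16 - 6063/2 = -6095/2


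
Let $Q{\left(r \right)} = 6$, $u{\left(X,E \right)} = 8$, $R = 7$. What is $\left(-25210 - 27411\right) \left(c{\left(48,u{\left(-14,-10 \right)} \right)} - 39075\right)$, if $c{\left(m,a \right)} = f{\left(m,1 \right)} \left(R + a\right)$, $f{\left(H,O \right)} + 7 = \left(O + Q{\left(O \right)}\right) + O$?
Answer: $2055376260$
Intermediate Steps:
$f{\left(H,O \right)} = -1 + 2 O$ ($f{\left(H,O \right)} = -7 + \left(\left(O + 6\right) + O\right) = -7 + \left(\left(6 + O\right) + O\right) = -7 + \left(6 + 2 O\right) = -1 + 2 O$)
$c{\left(m,a \right)} = 7 + a$ ($c{\left(m,a \right)} = \left(-1 + 2 \cdot 1\right) \left(7 + a\right) = \left(-1 + 2\right) \left(7 + a\right) = 1 \left(7 + a\right) = 7 + a$)
$\left(-25210 - 27411\right) \left(c{\left(48,u{\left(-14,-10 \right)} \right)} - 39075\right) = \left(-25210 - 27411\right) \left(\left(7 + 8\right) - 39075\right) = - 52621 \left(15 - 39075\right) = \left(-52621\right) \left(-39060\right) = 2055376260$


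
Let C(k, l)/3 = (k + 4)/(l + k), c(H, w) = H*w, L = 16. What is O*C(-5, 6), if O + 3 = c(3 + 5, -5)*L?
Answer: 1929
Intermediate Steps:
C(k, l) = 3*(4 + k)/(k + l) (C(k, l) = 3*((k + 4)/(l + k)) = 3*((4 + k)/(k + l)) = 3*(4 + k)/(k + l))
O = -643 (O = -3 + ((3 + 5)*(-5))*16 = -3 + (8*(-5))*16 = -3 - 40*16 = -3 - 640 = -643)
O*C(-5, 6) = -1929*(4 - 5)/(-5 + 6) = -1929*(-1)/1 = -1929*(-1) = -643*(-3) = 1929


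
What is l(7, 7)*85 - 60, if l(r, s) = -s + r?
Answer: -60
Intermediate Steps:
l(r, s) = r - s
l(7, 7)*85 - 60 = (7 - 1*7)*85 - 60 = (7 - 7)*85 - 60 = 0*85 - 60 = 0 - 60 = -60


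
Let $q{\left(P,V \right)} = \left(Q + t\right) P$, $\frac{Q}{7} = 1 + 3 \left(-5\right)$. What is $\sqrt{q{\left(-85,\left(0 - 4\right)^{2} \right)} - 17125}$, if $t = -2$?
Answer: $5 i \sqrt{345} \approx 92.871 i$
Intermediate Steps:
$Q = -98$ ($Q = 7 \left(1 + 3 \left(-5\right)\right) = 7 \left(1 - 15\right) = 7 \left(-14\right) = -98$)
$q{\left(P,V \right)} = - 100 P$ ($q{\left(P,V \right)} = \left(-98 - 2\right) P = - 100 P$)
$\sqrt{q{\left(-85,\left(0 - 4\right)^{2} \right)} - 17125} = \sqrt{\left(-100\right) \left(-85\right) - 17125} = \sqrt{8500 - 17125} = \sqrt{-8625} = 5 i \sqrt{345}$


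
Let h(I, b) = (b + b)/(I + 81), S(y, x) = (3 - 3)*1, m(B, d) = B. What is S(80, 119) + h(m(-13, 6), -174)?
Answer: -87/17 ≈ -5.1176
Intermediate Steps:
S(y, x) = 0 (S(y, x) = 0*1 = 0)
h(I, b) = 2*b/(81 + I) (h(I, b) = (2*b)/(81 + I) = 2*b/(81 + I))
S(80, 119) + h(m(-13, 6), -174) = 0 + 2*(-174)/(81 - 13) = 0 + 2*(-174)/68 = 0 + 2*(-174)*(1/68) = 0 - 87/17 = -87/17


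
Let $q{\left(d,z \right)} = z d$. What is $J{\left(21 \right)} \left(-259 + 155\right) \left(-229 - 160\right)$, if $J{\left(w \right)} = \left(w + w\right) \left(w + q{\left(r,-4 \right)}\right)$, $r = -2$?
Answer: $49275408$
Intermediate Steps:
$q{\left(d,z \right)} = d z$
$J{\left(w \right)} = 2 w \left(8 + w\right)$ ($J{\left(w \right)} = \left(w + w\right) \left(w - -8\right) = 2 w \left(w + 8\right) = 2 w \left(8 + w\right)$)
$J{\left(21 \right)} \left(-259 + 155\right) \left(-229 - 160\right) = 2 \cdot 21 \left(8 + 21\right) \left(-259 + 155\right) \left(-229 - 160\right) = 2 \cdot 21 \cdot 29 \left(\left(-104\right) \left(-389\right)\right) = 1218 \cdot 40456 = 49275408$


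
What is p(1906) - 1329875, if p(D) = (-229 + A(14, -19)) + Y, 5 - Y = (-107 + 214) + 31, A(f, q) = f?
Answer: -1330223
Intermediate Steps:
Y = -133 (Y = 5 - ((-107 + 214) + 31) = 5 - (107 + 31) = 5 - 1*138 = 5 - 138 = -133)
p(D) = -348 (p(D) = (-229 + 14) - 133 = -215 - 133 = -348)
p(1906) - 1329875 = -348 - 1329875 = -1330223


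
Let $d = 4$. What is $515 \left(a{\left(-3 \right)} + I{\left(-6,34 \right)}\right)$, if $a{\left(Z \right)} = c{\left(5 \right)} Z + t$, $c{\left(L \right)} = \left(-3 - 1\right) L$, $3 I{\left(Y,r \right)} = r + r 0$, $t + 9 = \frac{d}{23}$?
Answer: $\frac{2221195}{69} \approx 32191.0$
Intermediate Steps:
$t = - \frac{203}{23}$ ($t = -9 + \frac{4}{23} = - \frac{203}{23} \approx -8.8261$)
$I{\left(Y,r \right)} = \frac{r}{3}$ ($I{\left(Y,r \right)} = \frac{r + r 0}{3} = \frac{r + 0}{3} = \frac{r}{3}$)
$c{\left(L \right)} = - 4 L$ ($c{\left(L \right)} = \left(-3 - 1\right) L = - 4 L$)
$a{\left(Z \right)} = - \frac{203}{23} - 20 Z$ ($a{\left(Z \right)} = \left(-4\right) 5 Z - \frac{203}{23} = - 20 Z - \frac{203}{23} = - \frac{203}{23} - 20 Z$)
$515 \left(a{\left(-3 \right)} + I{\left(-6,34 \right)}\right) = 515 \left(\left(- \frac{203}{23} - -60\right) + \frac{1}{3} \cdot 34\right) = 515 \left(\left(- \frac{203}{23} + 60\right) + \frac{34}{3}\right) = 515 \left(\frac{1177}{23} + \frac{34}{3}\right) = 515 \cdot \frac{4313}{69} = \frac{2221195}{69}$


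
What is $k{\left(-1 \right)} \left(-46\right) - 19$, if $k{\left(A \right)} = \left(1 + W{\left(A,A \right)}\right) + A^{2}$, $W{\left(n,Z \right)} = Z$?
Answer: $-65$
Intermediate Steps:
$k{\left(A \right)} = 1 + A + A^{2}$ ($k{\left(A \right)} = \left(1 + A\right) + A^{2} = 1 + A + A^{2}$)
$k{\left(-1 \right)} \left(-46\right) - 19 = \left(1 - 1 + \left(-1\right)^{2}\right) \left(-46\right) - 19 = \left(1 - 1 + 1\right) \left(-46\right) - 19 = 1 \left(-46\right) - 19 = -46 - 19 = -65$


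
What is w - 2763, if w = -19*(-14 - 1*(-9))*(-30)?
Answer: -5613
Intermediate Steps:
w = -2850 (w = -19*(-14 + 9)*(-30) = -19*(-5)*(-30) = 95*(-30) = -2850)
w - 2763 = -2850 - 2763 = -5613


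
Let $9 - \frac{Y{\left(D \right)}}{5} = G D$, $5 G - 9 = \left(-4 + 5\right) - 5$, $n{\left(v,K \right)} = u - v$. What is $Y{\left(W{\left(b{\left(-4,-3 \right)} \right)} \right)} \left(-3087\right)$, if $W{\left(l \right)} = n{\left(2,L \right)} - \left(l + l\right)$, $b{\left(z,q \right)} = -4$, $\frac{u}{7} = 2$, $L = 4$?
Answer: $169785$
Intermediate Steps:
$u = 14$ ($u = 7 \cdot 2 = 14$)
$n{\left(v,K \right)} = 14 - v$
$G = 1$ ($G = \frac{9}{5} + \frac{\left(-4 + 5\right) - 5}{5} = \frac{9}{5} + \frac{1 - 5}{5} = \frac{9}{5} + \frac{1}{5} \left(-4\right) = \frac{9}{5} - \frac{4}{5} = 1$)
$W{\left(l \right)} = 12 - 2 l$ ($W{\left(l \right)} = \left(14 - 2\right) - \left(l + l\right) = \left(14 - 2\right) - 2 l = 12 - 2 l$)
$Y{\left(D \right)} = 45 - 5 D$ ($Y{\left(D \right)} = 45 - 5 \cdot 1 D = 45 - 5 D$)
$Y{\left(W{\left(b{\left(-4,-3 \right)} \right)} \right)} \left(-3087\right) = \left(45 - 5 \left(12 - -8\right)\right) \left(-3087\right) = \left(45 - 5 \left(12 + 8\right)\right) \left(-3087\right) = \left(45 - 100\right) \left(-3087\right) = \left(-55\right) \left(-3087\right) = 169785$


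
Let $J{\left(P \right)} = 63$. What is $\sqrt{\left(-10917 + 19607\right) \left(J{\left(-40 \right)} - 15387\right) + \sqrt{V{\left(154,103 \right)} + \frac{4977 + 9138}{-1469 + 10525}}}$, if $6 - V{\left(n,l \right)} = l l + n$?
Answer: $\frac{\sqrt{-170641544557440 + 566 i \sqrt{55129122782}}}{1132} \approx 0.0044935 + 11540.0 i$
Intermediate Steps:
$V{\left(n,l \right)} = 6 - n - l^{2}$ ($V{\left(n,l \right)} = 6 - \left(l l + n\right) = 6 - \left(l^{2} + n\right) = 6 - \left(n + l^{2}\right) = 6 - n - l^{2}$)
$\sqrt{\left(-10917 + 19607\right) \left(J{\left(-40 \right)} - 15387\right) + \sqrt{V{\left(154,103 \right)} + \frac{4977 + 9138}{-1469 + 10525}}} = \sqrt{\left(-10917 + 19607\right) \left(63 - 15387\right) + \sqrt{\left(6 - 154 - 103^{2}\right) + \frac{4977 + 9138}{-1469 + 10525}}} = \sqrt{8690 \left(-15324\right) + \sqrt{\left(6 - 154 - 10609\right) + \frac{14115}{9056}}} = \sqrt{-133165560 + \sqrt{\left(6 - 154 - 10609\right) + 14115 \cdot \frac{1}{9056}}} = \sqrt{-133165560 + \sqrt{-10757 + \frac{14115}{9056}}} = \sqrt{-133165560 + \sqrt{- \frac{97401277}{9056}}} = \sqrt{-133165560 + \frac{i \sqrt{55129122782}}{2264}}$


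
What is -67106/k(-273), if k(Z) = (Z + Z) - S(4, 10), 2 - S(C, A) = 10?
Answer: 33553/269 ≈ 124.73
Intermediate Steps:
S(C, A) = -8 (S(C, A) = 2 - 1*10 = 2 - 10 = -8)
k(Z) = 8 + 2*Z (k(Z) = (Z + Z) - 1*(-8) = 2*Z + 8 = 8 + 2*Z)
-67106/k(-273) = -67106/(8 + 2*(-273)) = -67106/(8 - 546) = -67106/(-538) = -67106*(-1/538) = 33553/269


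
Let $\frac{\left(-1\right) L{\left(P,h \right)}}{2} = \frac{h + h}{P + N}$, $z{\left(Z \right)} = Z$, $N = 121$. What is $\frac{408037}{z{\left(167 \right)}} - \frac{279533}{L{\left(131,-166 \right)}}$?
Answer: $- \frac{2873232551}{27722} \approx -1.0364 \cdot 10^{5}$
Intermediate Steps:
$L{\left(P,h \right)} = - \frac{4 h}{121 + P}$ ($L{\left(P,h \right)} = - 2 \frac{h + h}{P + 121} = - 2 \frac{2 h}{121 + P} = - \frac{4 h}{121 + P}$)
$\frac{408037}{z{\left(167 \right)}} - \frac{279533}{L{\left(131,-166 \right)}} = \frac{408037}{167} - \frac{279533}{\left(-4\right) \left(-166\right) \frac{1}{121 + 131}} = 408037 \cdot \frac{1}{167} - \frac{279533}{\left(-4\right) \left(-166\right) \frac{1}{252}} = \frac{408037}{167} - \frac{279533}{\left(-4\right) \left(-166\right) \frac{1}{252}} = \frac{408037}{167} - \frac{279533}{\frac{166}{63}} = \frac{408037}{167} - \frac{17610579}{166} = - \frac{2873232551}{27722}$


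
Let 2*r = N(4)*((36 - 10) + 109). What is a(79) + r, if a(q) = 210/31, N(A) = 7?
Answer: 29715/62 ≈ 479.27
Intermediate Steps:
a(q) = 210/31 (a(q) = 210*(1/31) = 210/31)
r = 945/2 (r = (7*((36 - 10) + 109))/2 = (7*(26 + 109))/2 = (7*135)/2 = (½)*945 = 945/2 ≈ 472.50)
a(79) + r = 210/31 + 945/2 = 29715/62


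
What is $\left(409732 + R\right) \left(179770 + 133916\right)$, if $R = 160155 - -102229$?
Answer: $210833379576$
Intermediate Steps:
$R = 262384$ ($R = 160155 + 102229 = 262384$)
$\left(409732 + R\right) \left(179770 + 133916\right) = \left(409732 + 262384\right) \left(179770 + 133916\right) = 672116 \cdot 313686 = 210833379576$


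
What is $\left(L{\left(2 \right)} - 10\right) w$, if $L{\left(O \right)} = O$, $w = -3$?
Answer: $24$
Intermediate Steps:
$\left(L{\left(2 \right)} - 10\right) w = \left(2 - 10\right) \left(-3\right) = \left(-8\right) \left(-3\right) = 24$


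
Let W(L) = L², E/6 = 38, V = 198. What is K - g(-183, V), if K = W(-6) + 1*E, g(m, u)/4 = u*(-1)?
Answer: 1056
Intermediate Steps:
E = 228 (E = 6*38 = 228)
g(m, u) = -4*u (g(m, u) = 4*(u*(-1)) = 4*(-u) = -4*u)
K = 264 (K = (-6)² + 1*228 = 36 + 228 = 264)
K - g(-183, V) = 264 - (-4)*198 = 264 - 1*(-792) = 264 + 792 = 1056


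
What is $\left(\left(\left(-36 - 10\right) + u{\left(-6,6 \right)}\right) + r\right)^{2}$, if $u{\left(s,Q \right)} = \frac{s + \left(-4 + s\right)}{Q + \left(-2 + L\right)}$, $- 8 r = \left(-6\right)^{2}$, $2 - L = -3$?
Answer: $\frac{885481}{324} \approx 2733.0$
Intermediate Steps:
$L = 5$ ($L = 2 - -3 = 2 + 3 = 5$)
$r = - \frac{9}{2}$ ($r = - \frac{\left(-6\right)^{2}}{8} = \left(- \frac{1}{8}\right) 36 = - \frac{9}{2} \approx -4.5$)
$u{\left(s,Q \right)} = \frac{-4 + 2 s}{3 + Q}$ ($u{\left(s,Q \right)} = \frac{s + \left(-4 + s\right)}{Q + \left(-2 + 5\right)} = \frac{-4 + 2 s}{Q + 3} = \frac{-4 + 2 s}{3 + Q}$)
$\left(\left(\left(-36 - 10\right) + u{\left(-6,6 \right)}\right) + r\right)^{2} = \left(\left(\left(-36 - 10\right) + \frac{2 \left(-2 - 6\right)}{3 + 6}\right) - \frac{9}{2}\right)^{2} = \left(\left(-46 + 2 \cdot \frac{1}{9} \left(-8\right)\right) - \frac{9}{2}\right)^{2} = \left(\left(-46 - \frac{16}{9}\right) - \frac{9}{2}\right)^{2} = \left(- \frac{430}{9} - \frac{9}{2}\right)^{2} = \left(- \frac{941}{18}\right)^{2} = \frac{885481}{324}$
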